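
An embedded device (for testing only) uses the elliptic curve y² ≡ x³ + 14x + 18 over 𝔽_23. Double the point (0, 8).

(4, 0)

tangent at (0, 8): λ = (3·0² + 14)/(2·8) ≡ 14/16. 16⁻¹ ≡ 13 (mod 23) since 16·13 = 208 ≡ 1, so λ ≡ 14·13 ≡ 21.
  x = λ² - 0 - 0 = 441 - 0 ≡ 4; y = λ·(0 - 4) - 8 ≡ 0. → (4, 0)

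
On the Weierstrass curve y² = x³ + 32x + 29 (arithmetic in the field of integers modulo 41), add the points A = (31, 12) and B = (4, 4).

(8, 10)

(31, 12) + (4, 4). λ = (4 - 12)/(4 - 31) ≡ 33/14 mod 41. 14⁻¹ ≡ 3 (mod 41), so λ ≡ 17.
  x = λ² - 31 - 4 = 289 - 35 ≡ 8; y = λ·(31 - 8) - 12 ≡ 10. → (8, 10)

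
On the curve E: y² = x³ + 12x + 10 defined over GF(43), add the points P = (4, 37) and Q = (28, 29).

(4, 37) + (28, 29). λ = (29 - 37)/(28 - 4) ≡ 35/24 mod 43. 24⁻¹ ≡ 9 (mod 43), so λ ≡ 14.
  x = λ² - 4 - 28 = 196 - 32 ≡ 35; y = λ·(4 - 35) - 37 ≡ 2. → (35, 2)

(35, 2)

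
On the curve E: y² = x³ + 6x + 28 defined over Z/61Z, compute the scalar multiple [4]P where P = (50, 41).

(8, 10)

Double-and-add on 4 = (100)₂. Start with P = (50, 41) for the leading 1-bit.
double: tangent at (50, 41): λ = (3·50² + 6)/(2·41) ≡ 3/21. 21⁻¹ ≡ 32 (mod 61), so λ ≡ 3·32 ≡ 35.
  x = λ² - 50 - 50 = 1225 - 100 ≡ 27; y = λ·(50 - 27) - 41 ≡ 32. → (27, 32)
double: tangent at (27, 32): λ = (3·27² + 6)/(2·32) ≡ 58/3. 3⁻¹ ≡ 41 (mod 61), so λ ≡ 58·41 ≡ 60.
  x = λ² - 27 - 27 = 3600 - 54 ≡ 8; y = λ·(27 - 8) - 32 ≡ 10. → (8, 10)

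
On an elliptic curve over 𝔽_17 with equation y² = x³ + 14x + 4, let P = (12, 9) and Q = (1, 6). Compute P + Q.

(0, 2)

(12, 9) + (1, 6). λ = (6 - 9)/(1 - 12) ≡ 14/6 mod 17. 6⁻¹ ≡ 3 (mod 17), so λ ≡ 8.
  x = λ² - 12 - 1 = 64 - 13 ≡ 0; y = λ·(12 - 0) - 9 ≡ 2. → (0, 2)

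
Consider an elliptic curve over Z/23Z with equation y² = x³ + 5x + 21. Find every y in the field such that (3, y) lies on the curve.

x³ + 5x + 21 = 63 ≡ 17 (mod 23).
17 is a non-residue mod 23; no y exists.

none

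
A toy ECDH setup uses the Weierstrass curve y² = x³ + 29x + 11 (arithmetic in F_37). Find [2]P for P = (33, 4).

(33, 33)

tangent at (33, 4): λ = (3·33² + 29)/(2·4) ≡ 3/8. 8⁻¹ ≡ 14 (mod 37), so λ ≡ 3·14 ≡ 5.
  x = λ² - 33 - 33 = 25 - 66 ≡ 33; y = λ·(33 - 33) - 4 ≡ 33. → (33, 33)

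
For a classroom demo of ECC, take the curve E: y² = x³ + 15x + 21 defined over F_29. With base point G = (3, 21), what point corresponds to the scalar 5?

(24, 13)

Double-and-add on 5 = (101)₂. Start with G = (3, 21) for the leading 1-bit.
double: tangent at (3, 21): λ = (3·3² + 15)/(2·21) ≡ 13/13. 13⁻¹ ≡ 9 (mod 29), so λ ≡ 13·9 ≡ 1.
  x = λ² - 3 - 3 = 1 - 6 ≡ 24; y = λ·(3 - 24) - 21 ≡ 16. → (24, 16)
double: tangent at (24, 16): λ = (3·24² + 15)/(2·16) ≡ 3/3. 3⁻¹ ≡ 10 (mod 29) since 3·10 = 30 ≡ 1, so λ ≡ 3·10 ≡ 1.
  x = λ² - 24 - 24 = 1 - 48 ≡ 11; y = λ·(24 - 11) - 16 ≡ 26. → (11, 26)
add G: (11, 26) + (3, 21). λ = (21 - 26)/(3 - 11) ≡ 24/21 mod 29. 21⁻¹ ≡ 18 (mod 29) since 21·18 = 378 ≡ 1, so λ ≡ 26.
  x = λ² - 11 - 3 = 676 - 14 ≡ 24; y = λ·(11 - 24) - 26 ≡ 13. → (24, 13)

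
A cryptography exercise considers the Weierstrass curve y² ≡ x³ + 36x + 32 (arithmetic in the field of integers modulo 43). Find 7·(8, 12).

Write G = (8, 12).
Double-and-add on 7 = (111)₂. Start with G = (8, 12) for the leading 1-bit.
double: tangent at (8, 12): λ = (3·8² + 36)/(2·12) ≡ 13/24. 24⁻¹ ≡ 9 (mod 43), so λ ≡ 13·9 ≡ 31.
  x = λ² - 8 - 8 = 961 - 16 ≡ 42; y = λ·(8 - 42) - 12 ≡ 9. → (42, 9)
add G: (42, 9) + (8, 12). λ = (12 - 9)/(8 - 42) ≡ 3/9 mod 43. 9⁻¹ ≡ 24 (mod 43) since 9·24 = 216 ≡ 1, so λ ≡ 29.
  x = λ² - 42 - 8 = 841 - 50 ≡ 17; y = λ·(42 - 17) - 9 ≡ 28. → (17, 28)
double: tangent at (17, 28): λ = (3·17² + 36)/(2·28) ≡ 0/13. 13⁻¹ ≡ 10 (mod 43) since 13·10 = 130 ≡ 1, so λ ≡ 0·10 ≡ 0.
  x = λ² - 17 - 17 = 0 - 34 ≡ 9; y = λ·(17 - 9) - 28 ≡ 15. → (9, 15)
add G: (9, 15) + (8, 12). λ = (12 - 15)/(8 - 9) ≡ 40/42 mod 43. 42⁻¹ ≡ 42 (mod 43), so λ ≡ 3.
  x = λ² - 9 - 8 = 9 - 17 ≡ 35; y = λ·(9 - 35) - 15 ≡ 36. → (35, 36)

(35, 36)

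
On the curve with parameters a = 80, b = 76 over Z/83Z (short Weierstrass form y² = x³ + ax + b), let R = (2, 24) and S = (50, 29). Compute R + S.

(9, 60)

(2, 24) + (50, 29). λ = (29 - 24)/(50 - 2) ≡ 5/48 mod 83. 48⁻¹ ≡ 64 (mod 83), so λ ≡ 71.
  x = λ² - 2 - 50 = 5041 - 52 ≡ 9; y = λ·(2 - 9) - 24 ≡ 60. → (9, 60)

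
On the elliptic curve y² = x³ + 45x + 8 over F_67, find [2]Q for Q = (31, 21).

(11, 62)

tangent at (31, 21): λ = (3·31² + 45)/(2·21) ≡ 47/42. 42⁻¹ ≡ 8 (mod 67) since 42·8 = 336 ≡ 1, so λ ≡ 47·8 ≡ 41.
  x = λ² - 31 - 31 = 1681 - 62 ≡ 11; y = λ·(31 - 11) - 21 ≡ 62. → (11, 62)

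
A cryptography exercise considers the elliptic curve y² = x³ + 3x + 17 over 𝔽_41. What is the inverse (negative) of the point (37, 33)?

(37, 8)

-(37, 33) = (37, -33 mod 41) = (37, 8).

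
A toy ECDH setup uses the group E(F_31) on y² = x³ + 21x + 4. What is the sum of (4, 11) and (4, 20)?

O

The two points share x = 4 and their y-coordinates satisfy 11 + 20 ≡ 0 (mod 31), so they are inverses. Their sum is 𝒪.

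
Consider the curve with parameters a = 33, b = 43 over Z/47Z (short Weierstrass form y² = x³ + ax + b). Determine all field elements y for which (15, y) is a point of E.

x³ + 33x + 43 = 3913 ≡ 12 (mod 47).
Square roots of 12 mod 47: 23 and 24 (since 23² = 529 ≡ 12).

23, 24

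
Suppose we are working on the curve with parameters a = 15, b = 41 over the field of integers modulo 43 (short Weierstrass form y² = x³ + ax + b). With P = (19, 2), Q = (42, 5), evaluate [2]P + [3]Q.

(19, 41)

First 2P:
Repeated addition: build up to 2P.
2P: tangent at (19, 2): λ = (3·19² + 15)/(2·2) ≡ 23/4. 4⁻¹ ≡ 11 (mod 43) since 4·11 = 44 ≡ 1, so λ ≡ 23·11 ≡ 38.
  x = λ² - 19 - 19 = 1444 - 38 ≡ 30; y = λ·(19 - 30) - 2 ≡ 10. → (30, 10)
2P = (30, 10).
Next 3Q:
Repeated addition: build up to 3Q.
2Q: tangent at (42, 5): λ = (3·42² + 15)/(2·5) ≡ 18/10. 10⁻¹ ≡ 13 (mod 43) since 10·13 = 130 ≡ 1, so λ ≡ 18·13 ≡ 19.
  x = λ² - 42 - 42 = 361 - 84 ≡ 19; y = λ·(42 - 19) - 5 ≡ 2. → (19, 2)
3Q: (19, 2) + (42, 5). λ = (5 - 2)/(42 - 19) ≡ 3/23 mod 43. 23⁻¹ ≡ 15 (mod 43), so λ ≡ 2.
  x = λ² - 19 - 42 = 4 - 61 ≡ 29; y = λ·(19 - 29) - 2 ≡ 21. → (29, 21)
3Q = (29, 21).
Finally 2P + 3Q:
(30, 10) + (29, 21). λ = (21 - 10)/(29 - 30) ≡ 11/42 mod 43. 42⁻¹ ≡ 42 (mod 43) since 42·42 = 1764 ≡ 1, so λ ≡ 32.
  x = λ² - 30 - 29 = 1024 - 59 ≡ 19; y = λ·(30 - 19) - 10 ≡ 41. → (19, 41)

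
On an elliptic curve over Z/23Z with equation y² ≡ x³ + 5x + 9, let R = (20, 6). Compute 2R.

(8, 3)

tangent at (20, 6): λ = (3·20² + 5)/(2·6) ≡ 9/12. 12⁻¹ ≡ 2 (mod 23), so λ ≡ 9·2 ≡ 18.
  x = λ² - 20 - 20 = 324 - 40 ≡ 8; y = λ·(20 - 8) - 6 ≡ 3. → (8, 3)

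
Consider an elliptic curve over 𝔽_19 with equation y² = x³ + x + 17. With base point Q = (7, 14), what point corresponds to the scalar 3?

(17, 8)

Repeated addition: build up to 3Q.
2Q: tangent at (7, 14): λ = (3·7² + 1)/(2·14) ≡ 15/9. 9⁻¹ ≡ 17 (mod 19) since 9·17 = 153 ≡ 1, so λ ≡ 15·17 ≡ 8.
  x = λ² - 7 - 7 = 64 - 14 ≡ 12; y = λ·(7 - 12) - 14 ≡ 3. → (12, 3)
3Q: (12, 3) + (7, 14). λ = (14 - 3)/(7 - 12) ≡ 11/14 mod 19. 14⁻¹ ≡ 15 (mod 19) since 14·15 = 210 ≡ 1, so λ ≡ 13.
  x = λ² - 12 - 7 = 169 - 19 ≡ 17; y = λ·(12 - 17) - 3 ≡ 8. → (17, 8)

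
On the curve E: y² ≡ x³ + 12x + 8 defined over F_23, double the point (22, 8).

tangent at (22, 8): λ = (3·22² + 12)/(2·8) ≡ 15/16. 16⁻¹ ≡ 13 (mod 23), so λ ≡ 15·13 ≡ 11.
  x = λ² - 22 - 22 = 121 - 44 ≡ 8; y = λ·(22 - 8) - 8 ≡ 8. → (8, 8)

(8, 8)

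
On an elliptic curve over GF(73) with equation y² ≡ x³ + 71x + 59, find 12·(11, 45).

(14, 1)

Write Q = (11, 45).
Repeated addition: build up to 12Q.
2Q: tangent at (11, 45): λ = (3·11² + 71)/(2·45) ≡ 69/17. 17⁻¹ ≡ 43 (mod 73), so λ ≡ 69·43 ≡ 47.
  x = λ² - 11 - 11 = 2209 - 22 ≡ 70; y = λ·(11 - 70) - 45 ≡ 29. → (70, 29)
3Q: (70, 29) + (11, 45). λ = (45 - 29)/(11 - 70) ≡ 16/14 mod 73. 14⁻¹ ≡ 47 (mod 73) since 14·47 = 658 ≡ 1, so λ ≡ 22.
  x = λ² - 70 - 11 = 484 - 81 ≡ 38; y = λ·(70 - 38) - 29 ≡ 18. → (38, 18)
4Q: (38, 18) + (11, 45). λ = (45 - 18)/(11 - 38) ≡ 27/46 mod 73. 46⁻¹ ≡ 27 (mod 73) since 46·27 = 1242 ≡ 1, so λ ≡ 72.
  x = λ² - 38 - 11 = 5184 - 49 ≡ 25; y = λ·(38 - 25) - 18 ≡ 42. → (25, 42)
5Q: (25, 42) + (11, 45). λ = (45 - 42)/(11 - 25) ≡ 3/59 mod 73. 59⁻¹ ≡ 26 (mod 73), so λ ≡ 5.
  x = λ² - 25 - 11 = 25 - 36 ≡ 62; y = λ·(25 - 62) - 42 ≡ 65. → (62, 65)
6Q: (62, 65) + (11, 45). λ = (45 - 65)/(11 - 62) ≡ 53/22 mod 73. 22⁻¹ ≡ 10 (mod 73), so λ ≡ 19.
  x = λ² - 62 - 11 = 361 - 73 ≡ 69; y = λ·(62 - 69) - 65 ≡ 21. → (69, 21)
7Q: (69, 21) + (11, 45). λ = (45 - 21)/(11 - 69) ≡ 24/15 mod 73. 15⁻¹ ≡ 39 (mod 73) since 15·39 = 585 ≡ 1, so λ ≡ 60.
  x = λ² - 69 - 11 = 3600 - 80 ≡ 16; y = λ·(69 - 16) - 21 ≡ 20. → (16, 20)
8Q: (16, 20) + (11, 45). λ = (45 - 20)/(11 - 16) ≡ 25/68 mod 73. 68⁻¹ ≡ 29 (mod 73), so λ ≡ 68.
  x = λ² - 16 - 11 = 4624 - 27 ≡ 71; y = λ·(16 - 71) - 20 ≡ 36. → (71, 36)
9Q: (71, 36) + (11, 45). λ = (45 - 36)/(11 - 71) ≡ 9/13 mod 73. 13⁻¹ ≡ 45 (mod 73), so λ ≡ 40.
  x = λ² - 71 - 11 = 1600 - 82 ≡ 58; y = λ·(71 - 58) - 36 ≡ 46. → (58, 46)
10Q: (58, 46) + (11, 45). λ = (45 - 46)/(11 - 58) ≡ 72/26 mod 73. 26⁻¹ ≡ 59 (mod 73), so λ ≡ 14.
  x = λ² - 58 - 11 = 196 - 69 ≡ 54; y = λ·(58 - 54) - 46 ≡ 10. → (54, 10)
11Q: (54, 10) + (11, 45). λ = (45 - 10)/(11 - 54) ≡ 35/30 mod 73. 30⁻¹ ≡ 56 (mod 73) since 30·56 = 1680 ≡ 1, so λ ≡ 62.
  x = λ² - 54 - 11 = 3844 - 65 ≡ 56; y = λ·(54 - 56) - 10 ≡ 12. → (56, 12)
12Q: (56, 12) + (11, 45). λ = (45 - 12)/(11 - 56) ≡ 33/28 mod 73. 28⁻¹ ≡ 60 (mod 73), so λ ≡ 9.
  x = λ² - 56 - 11 = 81 - 67 ≡ 14; y = λ·(56 - 14) - 12 ≡ 1. → (14, 1)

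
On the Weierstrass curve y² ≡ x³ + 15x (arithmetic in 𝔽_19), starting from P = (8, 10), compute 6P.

(9, 3)

Repeated addition: build up to 6P.
2P: tangent at (8, 10): λ = (3·8² + 15)/(2·10) ≡ 17/1. 1⁻¹ ≡ 1 (mod 19) since 1·1 = 1 ≡ 1, so λ ≡ 17·1 ≡ 17.
  x = λ² - 8 - 8 = 289 - 16 ≡ 7; y = λ·(8 - 7) - 10 ≡ 7. → (7, 7)
3P: (7, 7) + (8, 10). λ = (10 - 7)/(8 - 7) ≡ 3/1 mod 19. 1⁻¹ ≡ 1 (mod 19), so λ ≡ 3.
  x = λ² - 7 - 8 = 9 - 15 ≡ 13; y = λ·(7 - 13) - 7 ≡ 13. → (13, 13)
4P: (13, 13) + (8, 10). λ = (10 - 13)/(8 - 13) ≡ 16/14 mod 19. 14⁻¹ ≡ 15 (mod 19), so λ ≡ 12.
  x = λ² - 13 - 8 = 144 - 21 ≡ 9; y = λ·(13 - 9) - 13 ≡ 16. → (9, 16)
5P: (9, 16) + (8, 10). λ = (10 - 16)/(8 - 9) ≡ 13/18 mod 19. 18⁻¹ ≡ 18 (mod 19), so λ ≡ 6.
  x = λ² - 9 - 8 = 36 - 17 ≡ 0; y = λ·(9 - 0) - 16 ≡ 0. → (0, 0)
6P: (0, 0) + (8, 10). λ = (10 - 0)/(8 - 0) ≡ 10/8 mod 19. 8⁻¹ ≡ 12 (mod 19), so λ ≡ 6.
  x = λ² - 0 - 8 = 36 - 8 ≡ 9; y = λ·(0 - 9) - 0 ≡ 3. → (9, 3)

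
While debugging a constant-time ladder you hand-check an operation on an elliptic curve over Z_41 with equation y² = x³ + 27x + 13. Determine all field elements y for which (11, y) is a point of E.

1, 40

x³ + 27x + 13 = 1641 ≡ 1 (mod 41).
Square roots of 1 mod 41: 1 and 40 (since 1² = 1 ≡ 1).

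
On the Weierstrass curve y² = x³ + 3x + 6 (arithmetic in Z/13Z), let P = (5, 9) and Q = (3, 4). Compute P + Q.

(8, 3)

(5, 9) + (3, 4). λ = (4 - 9)/(3 - 5) ≡ 8/11 mod 13. 11⁻¹ ≡ 6 (mod 13), so λ ≡ 9.
  x = λ² - 5 - 3 = 81 - 8 ≡ 8; y = λ·(5 - 8) - 9 ≡ 3. → (8, 3)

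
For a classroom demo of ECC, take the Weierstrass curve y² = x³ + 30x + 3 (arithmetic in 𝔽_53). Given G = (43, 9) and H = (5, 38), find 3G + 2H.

First 3G:
Repeated addition: build up to 3G.
2G: tangent at (43, 9): λ = (3·43² + 30)/(2·9) ≡ 12/18. 18⁻¹ ≡ 3 (mod 53) since 18·3 = 54 ≡ 1, so λ ≡ 12·3 ≡ 36.
  x = λ² - 43 - 43 = 1296 - 86 ≡ 44; y = λ·(43 - 44) - 9 ≡ 8. → (44, 8)
3G: (44, 8) + (43, 9). λ = (9 - 8)/(43 - 44) ≡ 1/52 mod 53. 52⁻¹ ≡ 52 (mod 53) since 52·52 = 2704 ≡ 1, so λ ≡ 52.
  x = λ² - 44 - 43 = 2704 - 87 ≡ 20; y = λ·(44 - 20) - 8 ≡ 21. → (20, 21)
3G = (20, 21).
Next 2H:
Repeated addition: build up to 2H.
2H: tangent at (5, 38): λ = (3·5² + 30)/(2·38) ≡ 52/23. 23⁻¹ ≡ 30 (mod 53) since 23·30 = 690 ≡ 1, so λ ≡ 52·30 ≡ 23.
  x = λ² - 5 - 5 = 529 - 10 ≡ 42; y = λ·(5 - 42) - 38 ≡ 12. → (42, 12)
2H = (42, 12).
Finally 3G + 2H:
(20, 21) + (42, 12). λ = (12 - 21)/(42 - 20) ≡ 44/22 mod 53. 22⁻¹ ≡ 41 (mod 53) since 22·41 = 902 ≡ 1, so λ ≡ 2.
  x = λ² - 20 - 42 = 4 - 62 ≡ 48; y = λ·(20 - 48) - 21 ≡ 29. → (48, 29)

(48, 29)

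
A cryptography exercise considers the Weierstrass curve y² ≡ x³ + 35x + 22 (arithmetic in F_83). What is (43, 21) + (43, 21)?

(18, 33)

tangent at (43, 21): λ = (3·43² + 35)/(2·21) ≡ 21/42. 42⁻¹ ≡ 2 (mod 83), so λ ≡ 21·2 ≡ 42.
  x = λ² - 43 - 43 = 1764 - 86 ≡ 18; y = λ·(43 - 18) - 21 ≡ 33. → (18, 33)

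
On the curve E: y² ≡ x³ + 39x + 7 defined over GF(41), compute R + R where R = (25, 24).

tangent at (25, 24): λ = (3·25² + 39)/(2·24) ≡ 28/7. 7⁻¹ ≡ 6 (mod 41), so λ ≡ 28·6 ≡ 4.
  x = λ² - 25 - 25 = 16 - 50 ≡ 7; y = λ·(25 - 7) - 24 ≡ 7. → (7, 7)

(7, 7)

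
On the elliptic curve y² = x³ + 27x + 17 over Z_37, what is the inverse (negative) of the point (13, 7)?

(13, 30)

-(13, 7) = (13, -7 mod 37) = (13, 30).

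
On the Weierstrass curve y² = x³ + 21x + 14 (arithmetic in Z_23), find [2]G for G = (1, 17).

(2, 8)

tangent at (1, 17): λ = (3·1² + 21)/(2·17) ≡ 1/11. 11⁻¹ ≡ 21 (mod 23), so λ ≡ 1·21 ≡ 21.
  x = λ² - 1 - 1 = 441 - 2 ≡ 2; y = λ·(1 - 2) - 17 ≡ 8. → (2, 8)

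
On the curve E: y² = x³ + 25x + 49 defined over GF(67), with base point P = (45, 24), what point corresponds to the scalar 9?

Double-and-add on 9 = (1001)₂. Start with P = (45, 24) for the leading 1-bit.
double: tangent at (45, 24): λ = (3·45² + 25)/(2·24) ≡ 3/48. 48⁻¹ ≡ 7 (mod 67) since 48·7 = 336 ≡ 1, so λ ≡ 3·7 ≡ 21.
  x = λ² - 45 - 45 = 441 - 90 ≡ 16; y = λ·(45 - 16) - 24 ≡ 49. → (16, 49)
double: tangent at (16, 49): λ = (3·16² + 25)/(2·49) ≡ 56/31. 31⁻¹ ≡ 13 (mod 67) since 31·13 = 403 ≡ 1, so λ ≡ 56·13 ≡ 58.
  x = λ² - 16 - 16 = 3364 - 32 ≡ 49; y = λ·(16 - 49) - 49 ≡ 47. → (49, 47)
double: tangent at (49, 47): λ = (3·49² + 25)/(2·47) ≡ 59/27. 27⁻¹ ≡ 5 (mod 67), so λ ≡ 59·5 ≡ 27.
  x = λ² - 49 - 49 = 729 - 98 ≡ 28; y = λ·(49 - 28) - 47 ≡ 51. → (28, 51)
add P: (28, 51) + (45, 24). λ = (24 - 51)/(45 - 28) ≡ 40/17 mod 67. 17⁻¹ ≡ 4 (mod 67) since 17·4 = 68 ≡ 1, so λ ≡ 26.
  x = λ² - 28 - 45 = 676 - 73 ≡ 0; y = λ·(28 - 0) - 51 ≡ 7. → (0, 7)

(0, 7)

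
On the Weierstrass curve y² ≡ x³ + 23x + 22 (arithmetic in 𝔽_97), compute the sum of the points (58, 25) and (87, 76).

(92, 49)

(58, 25) + (87, 76). λ = (76 - 25)/(87 - 58) ≡ 51/29 mod 97. 29⁻¹ ≡ 87 (mod 97), so λ ≡ 72.
  x = λ² - 58 - 87 = 5184 - 145 ≡ 92; y = λ·(58 - 92) - 25 ≡ 49. → (92, 49)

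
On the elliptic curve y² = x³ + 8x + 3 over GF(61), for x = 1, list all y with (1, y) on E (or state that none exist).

x³ + 8x + 3 = 12 ≡ 12 (mod 61).
Square roots of 12 mod 61: 16 and 45 (since 16² = 256 ≡ 12).

16, 45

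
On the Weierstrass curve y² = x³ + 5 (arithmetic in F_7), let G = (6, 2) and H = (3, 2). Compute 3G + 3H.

First 3G:
Repeated addition: build up to 3G.
2G: tangent at (6, 2): λ = (3·6² + 0)/(2·2) ≡ 3/4. 4⁻¹ ≡ 2 (mod 7), so λ ≡ 3·2 ≡ 6.
  x = λ² - 6 - 6 = 36 - 12 ≡ 3; y = λ·(6 - 3) - 2 ≡ 2. → (3, 2)
3G: (3, 2) + (6, 2). λ = (2 - 2)/(6 - 3) ≡ 0/3 mod 7. 3⁻¹ ≡ 5 (mod 7) since 3·5 = 15 ≡ 1, so λ ≡ 0.
  x = λ² - 3 - 6 = 0 - 9 ≡ 5; y = λ·(3 - 5) - 2 ≡ 5. → (5, 5)
3G = (5, 5).
Next 3H:
Repeated addition: build up to 3H.
2H: tangent at (3, 2): λ = (3·3² + 0)/(2·2) ≡ 6/4. 4⁻¹ ≡ 2 (mod 7), so λ ≡ 6·2 ≡ 5.
  x = λ² - 3 - 3 = 25 - 6 ≡ 5; y = λ·(3 - 5) - 2 ≡ 2. → (5, 2)
3H: (5, 2) + (3, 2). λ = (2 - 2)/(3 - 5) ≡ 0/5 mod 7. 5⁻¹ ≡ 3 (mod 7), so λ ≡ 0.
  x = λ² - 5 - 3 = 0 - 8 ≡ 6; y = λ·(5 - 6) - 2 ≡ 5. → (6, 5)
3H = (6, 5).
Finally 3G + 3H:
(5, 5) + (6, 5). λ = (5 - 5)/(6 - 5) ≡ 0/1 mod 7. 1⁻¹ ≡ 1 (mod 7), so λ ≡ 0.
  x = λ² - 5 - 6 = 0 - 11 ≡ 3; y = λ·(5 - 3) - 5 ≡ 2. → (3, 2)

(3, 2)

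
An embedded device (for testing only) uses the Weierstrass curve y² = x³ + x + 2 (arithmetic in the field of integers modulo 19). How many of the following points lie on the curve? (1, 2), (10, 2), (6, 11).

1

(1, 2): 2² ≡ 4, rhs ≡ 4 → on.
(10, 2): 2² ≡ 4, rhs ≡ 5 → off.
(6, 11): 11² ≡ 7, rhs ≡ 15 → off.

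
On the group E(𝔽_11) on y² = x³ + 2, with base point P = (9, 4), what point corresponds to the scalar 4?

Repeated addition: build up to 4P.
2P: tangent at (9, 4): λ = (3·9² + 0)/(2·4) ≡ 1/8. 8⁻¹ ≡ 7 (mod 11), so λ ≡ 1·7 ≡ 7.
  x = λ² - 9 - 9 = 49 - 18 ≡ 9; y = λ·(9 - 9) - 4 ≡ 7. → (9, 7)
3P: (9, 7) + (9, 4): same x and y₁ ≡ -y₂, so the sum is O.
4P: O + (9, 4) = (9, 4) (identity).

(9, 4)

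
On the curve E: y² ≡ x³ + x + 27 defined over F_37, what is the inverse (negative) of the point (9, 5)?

(9, 32)

-(9, 5) = (9, -5 mod 37) = (9, 32).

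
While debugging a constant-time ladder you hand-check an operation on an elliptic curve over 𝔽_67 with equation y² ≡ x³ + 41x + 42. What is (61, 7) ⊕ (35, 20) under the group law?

(55, 57)

(61, 7) + (35, 20). λ = (20 - 7)/(35 - 61) ≡ 13/41 mod 67. 41⁻¹ ≡ 18 (mod 67) since 41·18 = 738 ≡ 1, so λ ≡ 33.
  x = λ² - 61 - 35 = 1089 - 96 ≡ 55; y = λ·(61 - 55) - 7 ≡ 57. → (55, 57)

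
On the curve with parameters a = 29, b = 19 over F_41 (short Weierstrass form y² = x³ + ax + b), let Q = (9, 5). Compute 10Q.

(30, 3)

Repeated addition: build up to 10Q.
2Q: tangent at (9, 5): λ = (3·9² + 29)/(2·5) ≡ 26/10. 10⁻¹ ≡ 37 (mod 41), so λ ≡ 26·37 ≡ 19.
  x = λ² - 9 - 9 = 361 - 18 ≡ 15; y = λ·(9 - 15) - 5 ≡ 4. → (15, 4)
3Q: (15, 4) + (9, 5). λ = (5 - 4)/(9 - 15) ≡ 1/35 mod 41. 35⁻¹ ≡ 34 (mod 41), so λ ≡ 34.
  x = λ² - 15 - 9 = 1156 - 24 ≡ 25; y = λ·(15 - 25) - 4 ≡ 25. → (25, 25)
4Q: (25, 25) + (9, 5). λ = (5 - 25)/(9 - 25) ≡ 21/25 mod 41. 25⁻¹ ≡ 23 (mod 41), so λ ≡ 32.
  x = λ² - 25 - 9 = 1024 - 34 ≡ 6; y = λ·(25 - 6) - 25 ≡ 9. → (6, 9)
5Q: (6, 9) + (9, 5). λ = (5 - 9)/(9 - 6) ≡ 37/3 mod 41. 3⁻¹ ≡ 14 (mod 41), so λ ≡ 26.
  x = λ² - 6 - 9 = 676 - 15 ≡ 5; y = λ·(6 - 5) - 9 ≡ 17. → (5, 17)
6Q: (5, 17) + (9, 5). λ = (5 - 17)/(9 - 5) ≡ 29/4 mod 41. 4⁻¹ ≡ 31 (mod 41), so λ ≡ 38.
  x = λ² - 5 - 9 = 1444 - 14 ≡ 36; y = λ·(5 - 36) - 17 ≡ 35. → (36, 35)
7Q: (36, 35) + (9, 5). λ = (5 - 35)/(9 - 36) ≡ 11/14 mod 41. 14⁻¹ ≡ 3 (mod 41) since 14·3 = 42 ≡ 1, so λ ≡ 33.
  x = λ² - 36 - 9 = 1089 - 45 ≡ 19; y = λ·(36 - 19) - 35 ≡ 34. → (19, 34)
8Q: (19, 34) + (9, 5). λ = (5 - 34)/(9 - 19) ≡ 12/31 mod 41. 31⁻¹ ≡ 4 (mod 41), so λ ≡ 7.
  x = λ² - 19 - 9 = 49 - 28 ≡ 21; y = λ·(19 - 21) - 34 ≡ 34. → (21, 34)
9Q: (21, 34) + (9, 5). λ = (5 - 34)/(9 - 21) ≡ 12/29 mod 41. 29⁻¹ ≡ 17 (mod 41) since 29·17 = 493 ≡ 1, so λ ≡ 40.
  x = λ² - 21 - 9 = 1600 - 30 ≡ 12; y = λ·(21 - 12) - 34 ≡ 39. → (12, 39)
10Q: (12, 39) + (9, 5). λ = (5 - 39)/(9 - 12) ≡ 7/38 mod 41. 38⁻¹ ≡ 27 (mod 41), so λ ≡ 25.
  x = λ² - 12 - 9 = 625 - 21 ≡ 30; y = λ·(12 - 30) - 39 ≡ 3. → (30, 3)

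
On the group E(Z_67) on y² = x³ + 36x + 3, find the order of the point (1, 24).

4

2P: tangent at (1, 24): λ = (3·1² + 36)/(2·24) ≡ 39/48. 48⁻¹ ≡ 7 (mod 67), so λ ≡ 39·7 ≡ 5.
  x = λ² - 1 - 1 = 25 - 2 ≡ 23; y = λ·(1 - 23) - 24 ≡ 0. → (23, 0)
3P: (23, 0) + (1, 24). λ = (24 - 0)/(1 - 23) ≡ 24/45 mod 67. 45⁻¹ ≡ 3 (mod 67), so λ ≡ 5.
  x = λ² - 23 - 1 = 25 - 24 ≡ 1; y = λ·(23 - 1) - 0 ≡ 43. → (1, 43)
4P: (1, 43) + (1, 24): same x and y₁ ≡ -y₂, so the sum is O.
4P = O, so the order is 4.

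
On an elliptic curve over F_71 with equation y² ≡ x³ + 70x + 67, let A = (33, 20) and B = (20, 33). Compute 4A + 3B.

O

First 4A:
Double-and-add on 4 = (100)₂. Start with A = (33, 20) for the leading 1-bit.
double: tangent at (33, 20): λ = (3·33² + 70)/(2·20) ≡ 0/40. 40⁻¹ ≡ 16 (mod 71), so λ ≡ 0·16 ≡ 0.
  x = λ² - 33 - 33 = 0 - 66 ≡ 5; y = λ·(33 - 5) - 20 ≡ 51. → (5, 51)
double: tangent at (5, 51): λ = (3·5² + 70)/(2·51) ≡ 3/31. 31⁻¹ ≡ 55 (mod 71), so λ ≡ 3·55 ≡ 23.
  x = λ² - 5 - 5 = 529 - 10 ≡ 22; y = λ·(5 - 22) - 51 ≡ 55. → (22, 55)
4A = (22, 55).
Next 3B:
Repeated addition: build up to 3B.
2B: tangent at (20, 33): λ = (3·20² + 70)/(2·33) ≡ 63/66. 66⁻¹ ≡ 14 (mod 71), so λ ≡ 63·14 ≡ 30.
  x = λ² - 20 - 20 = 900 - 40 ≡ 8; y = λ·(20 - 8) - 33 ≡ 43. → (8, 43)
3B: (8, 43) + (20, 33). λ = (33 - 43)/(20 - 8) ≡ 61/12 mod 71. 12⁻¹ ≡ 6 (mod 71), so λ ≡ 11.
  x = λ² - 8 - 20 = 121 - 28 ≡ 22; y = λ·(8 - 22) - 43 ≡ 16. → (22, 16)
3B = (22, 16).
Finally 4A + 3B:
(22, 55) + (22, 16): same x and y₁ ≡ -y₂, so the sum is ∞.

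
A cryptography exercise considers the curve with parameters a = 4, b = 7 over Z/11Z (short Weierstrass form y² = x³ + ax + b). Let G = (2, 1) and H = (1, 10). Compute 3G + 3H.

First 3G:
Repeated addition: build up to 3G.
2G: tangent at (2, 1): λ = (3·2² + 4)/(2·1) ≡ 5/2. 2⁻¹ ≡ 6 (mod 11) since 2·6 = 12 ≡ 1, so λ ≡ 5·6 ≡ 8.
  x = λ² - 2 - 2 = 64 - 4 ≡ 5; y = λ·(2 - 5) - 1 ≡ 8. → (5, 8)
3G: (5, 8) + (2, 1). λ = (1 - 8)/(2 - 5) ≡ 4/8 mod 11. 8⁻¹ ≡ 7 (mod 11) since 8·7 = 56 ≡ 1, so λ ≡ 6.
  x = λ² - 5 - 2 = 36 - 7 ≡ 7; y = λ·(5 - 7) - 8 ≡ 2. → (7, 2)
3G = (7, 2).
Next 3H:
Repeated addition: build up to 3H.
2H: tangent at (1, 10): λ = (3·1² + 4)/(2·10) ≡ 7/9. 9⁻¹ ≡ 5 (mod 11) since 9·5 = 45 ≡ 1, so λ ≡ 7·5 ≡ 2.
  x = λ² - 1 - 1 = 4 - 2 ≡ 2; y = λ·(1 - 2) - 10 ≡ 10. → (2, 10)
3H: (2, 10) + (1, 10). λ = (10 - 10)/(1 - 2) ≡ 0/10 mod 11. 10⁻¹ ≡ 10 (mod 11), so λ ≡ 0.
  x = λ² - 2 - 1 = 0 - 3 ≡ 8; y = λ·(2 - 8) - 10 ≡ 1. → (8, 1)
3H = (8, 1).
Finally 3G + 3H:
(7, 2) + (8, 1). λ = (1 - 2)/(8 - 7) ≡ 10/1 mod 11. 1⁻¹ ≡ 1 (mod 11) since 1·1 = 1 ≡ 1, so λ ≡ 10.
  x = λ² - 7 - 8 = 100 - 15 ≡ 8; y = λ·(7 - 8) - 2 ≡ 10. → (8, 10)

(8, 10)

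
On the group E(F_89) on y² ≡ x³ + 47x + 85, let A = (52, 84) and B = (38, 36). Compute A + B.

(38, 53)

(52, 84) + (38, 36). λ = (36 - 84)/(38 - 52) ≡ 41/75 mod 89. 75⁻¹ ≡ 19 (mod 89) since 75·19 = 1425 ≡ 1, so λ ≡ 67.
  x = λ² - 52 - 38 = 4489 - 90 ≡ 38; y = λ·(52 - 38) - 84 ≡ 53. → (38, 53)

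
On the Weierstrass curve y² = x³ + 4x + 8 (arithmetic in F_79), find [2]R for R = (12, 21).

tangent at (12, 21): λ = (3·12² + 4)/(2·21) ≡ 41/42. 42⁻¹ ≡ 32 (mod 79), so λ ≡ 41·32 ≡ 48.
  x = λ² - 12 - 12 = 2304 - 24 ≡ 68; y = λ·(12 - 68) - 21 ≡ 56. → (68, 56)

(68, 56)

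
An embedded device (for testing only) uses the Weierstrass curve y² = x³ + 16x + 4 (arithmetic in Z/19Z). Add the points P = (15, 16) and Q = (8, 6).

(15, 16) + (8, 6). λ = (6 - 16)/(8 - 15) ≡ 9/12 mod 19. 12⁻¹ ≡ 8 (mod 19), so λ ≡ 15.
  x = λ² - 15 - 8 = 225 - 23 ≡ 12; y = λ·(15 - 12) - 16 ≡ 10. → (12, 10)

(12, 10)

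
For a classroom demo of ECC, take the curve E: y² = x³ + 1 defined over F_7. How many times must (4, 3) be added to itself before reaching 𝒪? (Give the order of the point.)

6

2P: tangent at (4, 3): λ = (3·4² + 0)/(2·3) ≡ 6/6. 6⁻¹ ≡ 6 (mod 7) since 6·6 = 36 ≡ 1, so λ ≡ 6·6 ≡ 1.
  x = λ² - 4 - 4 = 1 - 8 ≡ 0; y = λ·(4 - 0) - 3 ≡ 1. → (0, 1)
3P: (0, 1) + (4, 3). λ = (3 - 1)/(4 - 0) ≡ 2/4 mod 7. 4⁻¹ ≡ 2 (mod 7) since 4·2 = 8 ≡ 1, so λ ≡ 4.
  x = λ² - 0 - 4 = 16 - 4 ≡ 5; y = λ·(0 - 5) - 1 ≡ 0. → (5, 0)
4P: (5, 0) + (4, 3). λ = (3 - 0)/(4 - 5) ≡ 3/6 mod 7. 6⁻¹ ≡ 6 (mod 7) since 6·6 = 36 ≡ 1, so λ ≡ 4.
  x = λ² - 5 - 4 = 16 - 9 ≡ 0; y = λ·(5 - 0) - 0 ≡ 6. → (0, 6)
5P: (0, 6) + (4, 3). λ = (3 - 6)/(4 - 0) ≡ 4/4 mod 7. 4⁻¹ ≡ 2 (mod 7), so λ ≡ 1.
  x = λ² - 0 - 4 = 1 - 4 ≡ 4; y = λ·(0 - 4) - 6 ≡ 4. → (4, 4)
6P: (4, 4) + (4, 3): same x and y₁ ≡ -y₂, so the sum is 𝒪.
6P = 𝒪, so the order is 6.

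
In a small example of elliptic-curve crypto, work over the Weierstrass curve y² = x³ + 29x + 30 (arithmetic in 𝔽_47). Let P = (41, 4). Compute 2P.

tangent at (41, 4): λ = (3·41² + 29)/(2·4) ≡ 43/8. 8⁻¹ ≡ 6 (mod 47), so λ ≡ 43·6 ≡ 23.
  x = λ² - 41 - 41 = 529 - 82 ≡ 24; y = λ·(41 - 24) - 4 ≡ 11. → (24, 11)

(24, 11)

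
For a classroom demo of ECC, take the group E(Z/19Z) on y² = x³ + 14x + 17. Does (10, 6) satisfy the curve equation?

y² = 6² ≡ 17; x³ + 14x + 17 = 1157 ≡ 17 (mod 19). 17 = 17.

yes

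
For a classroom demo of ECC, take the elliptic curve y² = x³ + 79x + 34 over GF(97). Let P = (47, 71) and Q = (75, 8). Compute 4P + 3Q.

(57, 17)

First 4P:
Double-and-add on 4 = (100)₂. Start with P = (47, 71) for the leading 1-bit.
double: tangent at (47, 71): λ = (3·47² + 79)/(2·71) ≡ 13/45. 45⁻¹ ≡ 69 (mod 97), so λ ≡ 13·69 ≡ 24.
  x = λ² - 47 - 47 = 576 - 94 ≡ 94; y = λ·(47 - 94) - 71 ≡ 62. → (94, 62)
double: tangent at (94, 62): λ = (3·94² + 79)/(2·62) ≡ 9/27. 27⁻¹ ≡ 18 (mod 97) since 27·18 = 486 ≡ 1, so λ ≡ 9·18 ≡ 65.
  x = λ² - 94 - 94 = 4225 - 188 ≡ 60; y = λ·(94 - 60) - 62 ≡ 14. → (60, 14)
4P = (60, 14).
Next 3Q:
Repeated addition: build up to 3Q.
2Q: tangent at (75, 8): λ = (3·75² + 79)/(2·8) ≡ 76/16. 16⁻¹ ≡ 91 (mod 97) since 16·91 = 1456 ≡ 1, so λ ≡ 76·91 ≡ 29.
  x = λ² - 75 - 75 = 841 - 150 ≡ 12; y = λ·(75 - 12) - 8 ≡ 73. → (12, 73)
3Q: (12, 73) + (75, 8). λ = (8 - 73)/(75 - 12) ≡ 32/63 mod 97. 63⁻¹ ≡ 77 (mod 97), so λ ≡ 39.
  x = λ² - 12 - 75 = 1521 - 87 ≡ 76; y = λ·(12 - 76) - 73 ≡ 50. → (76, 50)
3Q = (76, 50).
Finally 4P + 3Q:
(60, 14) + (76, 50). λ = (50 - 14)/(76 - 60) ≡ 36/16 mod 97. 16⁻¹ ≡ 91 (mod 97), so λ ≡ 75.
  x = λ² - 60 - 76 = 5625 - 136 ≡ 57; y = λ·(60 - 57) - 14 ≡ 17. → (57, 17)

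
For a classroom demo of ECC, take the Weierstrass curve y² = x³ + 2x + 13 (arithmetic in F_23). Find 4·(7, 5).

(21, 1)

Write P = (7, 5).
Double-and-add on 4 = (100)₂. Start with P = (7, 5) for the leading 1-bit.
double: tangent at (7, 5): λ = (3·7² + 2)/(2·5) ≡ 11/10. 10⁻¹ ≡ 7 (mod 23) since 10·7 = 70 ≡ 1, so λ ≡ 11·7 ≡ 8.
  x = λ² - 7 - 7 = 64 - 14 ≡ 4; y = λ·(7 - 4) - 5 ≡ 19. → (4, 19)
double: tangent at (4, 19): λ = (3·4² + 2)/(2·19) ≡ 4/15. 15⁻¹ ≡ 20 (mod 23) since 15·20 = 300 ≡ 1, so λ ≡ 4·20 ≡ 11.
  x = λ² - 4 - 4 = 121 - 8 ≡ 21; y = λ·(4 - 21) - 19 ≡ 1. → (21, 1)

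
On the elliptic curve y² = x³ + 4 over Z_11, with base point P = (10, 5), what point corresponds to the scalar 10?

Double-and-add on 10 = (1010)₂. Start with P = (10, 5) for the leading 1-bit.
double: tangent at (10, 5): λ = (3·10² + 0)/(2·5) ≡ 3/10. 10⁻¹ ≡ 10 (mod 11) since 10·10 = 100 ≡ 1, so λ ≡ 3·10 ≡ 8.
  x = λ² - 10 - 10 = 64 - 20 ≡ 0; y = λ·(10 - 0) - 5 ≡ 9. → (0, 9)
double: tangent at (0, 9): λ = (3·0² + 0)/(2·9) ≡ 0/7. 7⁻¹ ≡ 8 (mod 11), so λ ≡ 0·8 ≡ 0.
  x = λ² - 0 - 0 = 0 - 0 ≡ 0; y = λ·(0 - 0) - 9 ≡ 2. → (0, 2)
add P: (0, 2) + (10, 5). λ = (5 - 2)/(10 - 0) ≡ 3/10 mod 11. 10⁻¹ ≡ 10 (mod 11), so λ ≡ 8.
  x = λ² - 0 - 10 = 64 - 10 ≡ 10; y = λ·(0 - 10) - 2 ≡ 6. → (10, 6)
double: tangent at (10, 6): λ = (3·10² + 0)/(2·6) ≡ 3/1. 1⁻¹ ≡ 1 (mod 11), so λ ≡ 3·1 ≡ 3.
  x = λ² - 10 - 10 = 9 - 20 ≡ 0; y = λ·(10 - 0) - 6 ≡ 2. → (0, 2)

(0, 2)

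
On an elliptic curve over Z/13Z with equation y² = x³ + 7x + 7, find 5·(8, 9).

Write Q = (8, 9).
Repeated addition: build up to 5Q.
2Q: tangent at (8, 9): λ = (3·8² + 7)/(2·9) ≡ 4/5. 5⁻¹ ≡ 8 (mod 13), so λ ≡ 4·8 ≡ 6.
  x = λ² - 8 - 8 = 36 - 16 ≡ 7; y = λ·(8 - 7) - 9 ≡ 10. → (7, 10)
3Q: (7, 10) + (8, 9). λ = (9 - 10)/(8 - 7) ≡ 12/1 mod 13. 1⁻¹ ≡ 1 (mod 13) since 1·1 = 1 ≡ 1, so λ ≡ 12.
  x = λ² - 7 - 8 = 144 - 15 ≡ 12; y = λ·(7 - 12) - 10 ≡ 8. → (12, 8)
4Q: (12, 8) + (8, 9). λ = (9 - 8)/(8 - 12) ≡ 1/9 mod 13. 9⁻¹ ≡ 3 (mod 13), so λ ≡ 3.
  x = λ² - 12 - 8 = 9 - 20 ≡ 2; y = λ·(12 - 2) - 8 ≡ 9. → (2, 9)
5Q: (2, 9) + (8, 9). λ = (9 - 9)/(8 - 2) ≡ 0/6 mod 13. 6⁻¹ ≡ 11 (mod 13) since 6·11 = 66 ≡ 1, so λ ≡ 0.
  x = λ² - 2 - 8 = 0 - 10 ≡ 3; y = λ·(2 - 3) - 9 ≡ 4. → (3, 4)

(3, 4)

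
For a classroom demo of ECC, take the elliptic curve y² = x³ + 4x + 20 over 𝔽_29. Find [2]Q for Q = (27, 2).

(20, 26)

tangent at (27, 2): λ = (3·27² + 4)/(2·2) ≡ 16/4. 4⁻¹ ≡ 22 (mod 29), so λ ≡ 16·22 ≡ 4.
  x = λ² - 27 - 27 = 16 - 54 ≡ 20; y = λ·(27 - 20) - 2 ≡ 26. → (20, 26)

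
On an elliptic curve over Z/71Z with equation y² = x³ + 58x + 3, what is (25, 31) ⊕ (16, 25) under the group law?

(62, 39)

(25, 31) + (16, 25). λ = (25 - 31)/(16 - 25) ≡ 65/62 mod 71. 62⁻¹ ≡ 63 (mod 71) since 62·63 = 3906 ≡ 1, so λ ≡ 48.
  x = λ² - 25 - 16 = 2304 - 41 ≡ 62; y = λ·(25 - 62) - 31 ≡ 39. → (62, 39)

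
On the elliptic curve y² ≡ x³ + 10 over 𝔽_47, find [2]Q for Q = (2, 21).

tangent at (2, 21): λ = (3·2² + 0)/(2·21) ≡ 12/42. 42⁻¹ ≡ 28 (mod 47), so λ ≡ 12·28 ≡ 7.
  x = λ² - 2 - 2 = 49 - 4 ≡ 45; y = λ·(2 - 45) - 21 ≡ 7. → (45, 7)

(45, 7)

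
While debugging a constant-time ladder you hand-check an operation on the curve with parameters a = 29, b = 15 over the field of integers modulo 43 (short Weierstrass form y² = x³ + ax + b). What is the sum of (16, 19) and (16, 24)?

O

The two points share x = 16 and their y-coordinates satisfy 19 + 24 ≡ 0 (mod 43), so they are inverses. Their sum is ∞.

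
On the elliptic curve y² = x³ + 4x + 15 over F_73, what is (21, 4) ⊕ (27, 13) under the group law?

(21, 4) + (27, 13). λ = (13 - 4)/(27 - 21) ≡ 9/6 mod 73. 6⁻¹ ≡ 61 (mod 73), so λ ≡ 38.
  x = λ² - 21 - 27 = 1444 - 48 ≡ 9; y = λ·(21 - 9) - 4 ≡ 14. → (9, 14)

(9, 14)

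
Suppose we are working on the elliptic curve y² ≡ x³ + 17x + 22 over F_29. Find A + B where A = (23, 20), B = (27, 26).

(23, 20) + (27, 26). λ = (26 - 20)/(27 - 23) ≡ 6/4 mod 29. 4⁻¹ ≡ 22 (mod 29), so λ ≡ 16.
  x = λ² - 23 - 27 = 256 - 50 ≡ 3; y = λ·(23 - 3) - 20 ≡ 10. → (3, 10)

(3, 10)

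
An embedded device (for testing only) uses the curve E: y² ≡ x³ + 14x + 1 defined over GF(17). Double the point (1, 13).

tangent at (1, 13): λ = (3·1² + 14)/(2·13) ≡ 0/9. 9⁻¹ ≡ 2 (mod 17) since 9·2 = 18 ≡ 1, so λ ≡ 0·2 ≡ 0.
  x = λ² - 1 - 1 = 0 - 2 ≡ 15; y = λ·(1 - 15) - 13 ≡ 4. → (15, 4)

(15, 4)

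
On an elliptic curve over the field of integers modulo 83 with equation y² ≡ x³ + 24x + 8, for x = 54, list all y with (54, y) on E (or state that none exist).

x³ + 24x + 8 = 158768 ≡ 72 (mod 83).
72 is a non-residue mod 83; no y exists.

none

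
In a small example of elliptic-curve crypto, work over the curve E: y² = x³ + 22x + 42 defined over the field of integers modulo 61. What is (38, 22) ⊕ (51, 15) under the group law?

(60, 18)

(38, 22) + (51, 15). λ = (15 - 22)/(51 - 38) ≡ 54/13 mod 61. 13⁻¹ ≡ 47 (mod 61), so λ ≡ 37.
  x = λ² - 38 - 51 = 1369 - 89 ≡ 60; y = λ·(38 - 60) - 22 ≡ 18. → (60, 18)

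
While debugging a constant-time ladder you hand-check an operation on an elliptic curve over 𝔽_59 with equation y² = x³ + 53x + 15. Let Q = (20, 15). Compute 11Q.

(34, 36)

Repeated addition: build up to 11Q.
2Q: tangent at (20, 15): λ = (3·20² + 53)/(2·15) ≡ 14/30. 30⁻¹ ≡ 2 (mod 59), so λ ≡ 14·2 ≡ 28.
  x = λ² - 20 - 20 = 784 - 40 ≡ 36; y = λ·(20 - 36) - 15 ≡ 9. → (36, 9)
3Q: (36, 9) + (20, 15). λ = (15 - 9)/(20 - 36) ≡ 6/43 mod 59. 43⁻¹ ≡ 11 (mod 59) since 43·11 = 473 ≡ 1, so λ ≡ 7.
  x = λ² - 36 - 20 = 49 - 56 ≡ 52; y = λ·(36 - 52) - 9 ≡ 56. → (52, 56)
4Q: (52, 56) + (20, 15). λ = (15 - 56)/(20 - 52) ≡ 18/27 mod 59. 27⁻¹ ≡ 35 (mod 59) since 27·35 = 945 ≡ 1, so λ ≡ 40.
  x = λ² - 52 - 20 = 1600 - 72 ≡ 53; y = λ·(52 - 53) - 56 ≡ 22. → (53, 22)
5Q: (53, 22) + (20, 15). λ = (15 - 22)/(20 - 53) ≡ 52/26 mod 59. 26⁻¹ ≡ 25 (mod 59), so λ ≡ 2.
  x = λ² - 53 - 20 = 4 - 73 ≡ 49; y = λ·(53 - 49) - 22 ≡ 45. → (49, 45)
6Q: (49, 45) + (20, 15). λ = (15 - 45)/(20 - 49) ≡ 29/30 mod 59. 30⁻¹ ≡ 2 (mod 59), so λ ≡ 58.
  x = λ² - 49 - 20 = 3364 - 69 ≡ 50; y = λ·(49 - 50) - 45 ≡ 15. → (50, 15)
7Q: (50, 15) + (20, 15). λ = (15 - 15)/(20 - 50) ≡ 0/29 mod 59. 29⁻¹ ≡ 57 (mod 59), so λ ≡ 0.
  x = λ² - 50 - 20 = 0 - 70 ≡ 48; y = λ·(50 - 48) - 15 ≡ 44. → (48, 44)
8Q: (48, 44) + (20, 15). λ = (15 - 44)/(20 - 48) ≡ 30/31 mod 59. 31⁻¹ ≡ 40 (mod 59), so λ ≡ 20.
  x = λ² - 48 - 20 = 400 - 68 ≡ 37; y = λ·(48 - 37) - 44 ≡ 58. → (37, 58)
9Q: (37, 58) + (20, 15). λ = (15 - 58)/(20 - 37) ≡ 16/42 mod 59. 42⁻¹ ≡ 52 (mod 59), so λ ≡ 6.
  x = λ² - 37 - 20 = 36 - 57 ≡ 38; y = λ·(37 - 38) - 58 ≡ 54. → (38, 54)
10Q: (38, 54) + (20, 15). λ = (15 - 54)/(20 - 38) ≡ 20/41 mod 59. 41⁻¹ ≡ 36 (mod 59), so λ ≡ 12.
  x = λ² - 38 - 20 = 144 - 58 ≡ 27; y = λ·(38 - 27) - 54 ≡ 19. → (27, 19)
11Q: (27, 19) + (20, 15). λ = (15 - 19)/(20 - 27) ≡ 55/52 mod 59. 52⁻¹ ≡ 42 (mod 59) since 52·42 = 2184 ≡ 1, so λ ≡ 9.
  x = λ² - 27 - 20 = 81 - 47 ≡ 34; y = λ·(27 - 34) - 19 ≡ 36. → (34, 36)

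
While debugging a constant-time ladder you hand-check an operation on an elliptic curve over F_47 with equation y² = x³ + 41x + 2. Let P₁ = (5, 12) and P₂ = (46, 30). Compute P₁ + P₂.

(5, 12) + (46, 30). λ = (30 - 12)/(46 - 5) ≡ 18/41 mod 47. 41⁻¹ ≡ 39 (mod 47), so λ ≡ 44.
  x = λ² - 5 - 46 = 1936 - 51 ≡ 5; y = λ·(5 - 5) - 12 ≡ 35. → (5, 35)

(5, 35)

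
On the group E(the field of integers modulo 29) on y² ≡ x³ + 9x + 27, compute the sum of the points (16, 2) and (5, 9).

(12, 6)

(16, 2) + (5, 9). λ = (9 - 2)/(5 - 16) ≡ 7/18 mod 29. 18⁻¹ ≡ 21 (mod 29), so λ ≡ 2.
  x = λ² - 16 - 5 = 4 - 21 ≡ 12; y = λ·(16 - 12) - 2 ≡ 6. → (12, 6)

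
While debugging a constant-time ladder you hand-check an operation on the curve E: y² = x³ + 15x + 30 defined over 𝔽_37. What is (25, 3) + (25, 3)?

(15, 2)

tangent at (25, 3): λ = (3·25² + 15)/(2·3) ≡ 3/6. 6⁻¹ ≡ 31 (mod 37), so λ ≡ 3·31 ≡ 19.
  x = λ² - 25 - 25 = 361 - 50 ≡ 15; y = λ·(25 - 15) - 3 ≡ 2. → (15, 2)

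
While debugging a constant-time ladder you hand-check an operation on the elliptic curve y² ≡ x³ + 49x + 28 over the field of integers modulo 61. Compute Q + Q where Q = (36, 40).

(3, 43)

tangent at (36, 40): λ = (3·36² + 49)/(2·40) ≡ 33/19. 19⁻¹ ≡ 45 (mod 61) since 19·45 = 855 ≡ 1, so λ ≡ 33·45 ≡ 21.
  x = λ² - 36 - 36 = 441 - 72 ≡ 3; y = λ·(36 - 3) - 40 ≡ 43. → (3, 43)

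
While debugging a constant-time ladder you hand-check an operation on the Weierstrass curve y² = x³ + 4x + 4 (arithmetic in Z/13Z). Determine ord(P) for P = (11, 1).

2P: tangent at (11, 1): λ = (3·11² + 4)/(2·1) ≡ 3/2. 2⁻¹ ≡ 7 (mod 13), so λ ≡ 3·7 ≡ 8.
  x = λ² - 11 - 11 = 64 - 22 ≡ 3; y = λ·(11 - 3) - 1 ≡ 11. → (3, 11)
3P: (3, 11) + (11, 1). λ = (1 - 11)/(11 - 3) ≡ 3/8 mod 13. 8⁻¹ ≡ 5 (mod 13), so λ ≡ 2.
  x = λ² - 3 - 11 = 4 - 14 ≡ 3; y = λ·(3 - 3) - 11 ≡ 2. → (3, 2)
4P: (3, 2) + (11, 1). λ = (1 - 2)/(11 - 3) ≡ 12/8 mod 13. 8⁻¹ ≡ 5 (mod 13), so λ ≡ 8.
  x = λ² - 3 - 11 = 64 - 14 ≡ 11; y = λ·(3 - 11) - 2 ≡ 12. → (11, 12)
5P: (11, 12) + (11, 1): same x and y₁ ≡ -y₂, so the sum is O.
5P = O, so the order is 5.

5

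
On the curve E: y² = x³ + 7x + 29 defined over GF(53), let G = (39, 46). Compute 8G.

Repeated addition: build up to 8G.
2G: tangent at (39, 46): λ = (3·39² + 7)/(2·46) ≡ 12/39. 39⁻¹ ≡ 34 (mod 53), so λ ≡ 12·34 ≡ 37.
  x = λ² - 39 - 39 = 1369 - 78 ≡ 19; y = λ·(39 - 19) - 46 ≡ 5. → (19, 5)
3G: (19, 5) + (39, 46). λ = (46 - 5)/(39 - 19) ≡ 41/20 mod 53. 20⁻¹ ≡ 8 (mod 53), so λ ≡ 10.
  x = λ² - 19 - 39 = 100 - 58 ≡ 42; y = λ·(19 - 42) - 5 ≡ 30. → (42, 30)
4G: (42, 30) + (39, 46). λ = (46 - 30)/(39 - 42) ≡ 16/50 mod 53. 50⁻¹ ≡ 35 (mod 53), so λ ≡ 30.
  x = λ² - 42 - 39 = 900 - 81 ≡ 24; y = λ·(42 - 24) - 30 ≡ 33. → (24, 33)
5G: (24, 33) + (39, 46). λ = (46 - 33)/(39 - 24) ≡ 13/15 mod 53. 15⁻¹ ≡ 46 (mod 53), so λ ≡ 15.
  x = λ² - 24 - 39 = 225 - 63 ≡ 3; y = λ·(24 - 3) - 33 ≡ 17. → (3, 17)
6G: (3, 17) + (39, 46). λ = (46 - 17)/(39 - 3) ≡ 29/36 mod 53. 36⁻¹ ≡ 28 (mod 53), so λ ≡ 17.
  x = λ² - 3 - 39 = 289 - 42 ≡ 35; y = λ·(3 - 35) - 17 ≡ 22. → (35, 22)
7G: (35, 22) + (39, 46). λ = (46 - 22)/(39 - 35) ≡ 24/4 mod 53. 4⁻¹ ≡ 40 (mod 53), so λ ≡ 6.
  x = λ² - 35 - 39 = 36 - 74 ≡ 15; y = λ·(35 - 15) - 22 ≡ 45. → (15, 45)
8G: (15, 45) + (39, 46). λ = (46 - 45)/(39 - 15) ≡ 1/24 mod 53. 24⁻¹ ≡ 42 (mod 53), so λ ≡ 42.
  x = λ² - 15 - 39 = 1764 - 54 ≡ 14; y = λ·(15 - 14) - 45 ≡ 50. → (14, 50)

(14, 50)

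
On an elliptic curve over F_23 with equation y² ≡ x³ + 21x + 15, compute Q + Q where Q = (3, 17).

(10, 11)

tangent at (3, 17): λ = (3·3² + 21)/(2·17) ≡ 2/11. 11⁻¹ ≡ 21 (mod 23), so λ ≡ 2·21 ≡ 19.
  x = λ² - 3 - 3 = 361 - 6 ≡ 10; y = λ·(3 - 10) - 17 ≡ 11. → (10, 11)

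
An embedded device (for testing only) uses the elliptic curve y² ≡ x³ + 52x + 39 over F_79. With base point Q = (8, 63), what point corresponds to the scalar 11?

Repeated addition: build up to 11Q.
2Q: tangent at (8, 63): λ = (3·8² + 52)/(2·63) ≡ 7/47. 47⁻¹ ≡ 37 (mod 79) since 47·37 = 1739 ≡ 1, so λ ≡ 7·37 ≡ 22.
  x = λ² - 8 - 8 = 484 - 16 ≡ 73; y = λ·(8 - 73) - 63 ≡ 8. → (73, 8)
3Q: (73, 8) + (8, 63). λ = (63 - 8)/(8 - 73) ≡ 55/14 mod 79. 14⁻¹ ≡ 17 (mod 79) since 14·17 = 238 ≡ 1, so λ ≡ 66.
  x = λ² - 73 - 8 = 4356 - 81 ≡ 9; y = λ·(73 - 9) - 8 ≡ 29. → (9, 29)
4Q: (9, 29) + (8, 63). λ = (63 - 29)/(8 - 9) ≡ 34/78 mod 79. 78⁻¹ ≡ 78 (mod 79), so λ ≡ 45.
  x = λ² - 9 - 8 = 2025 - 17 ≡ 33; y = λ·(9 - 33) - 29 ≡ 76. → (33, 76)
5Q: (33, 76) + (8, 63). λ = (63 - 76)/(8 - 33) ≡ 66/54 mod 79. 54⁻¹ ≡ 60 (mod 79), so λ ≡ 10.
  x = λ² - 33 - 8 = 100 - 41 ≡ 59; y = λ·(33 - 59) - 76 ≡ 59. → (59, 59)
6Q: (59, 59) + (8, 63). λ = (63 - 59)/(8 - 59) ≡ 4/28 mod 79. 28⁻¹ ≡ 48 (mod 79) since 28·48 = 1344 ≡ 1, so λ ≡ 34.
  x = λ² - 59 - 8 = 1156 - 67 ≡ 62; y = λ·(59 - 62) - 59 ≡ 76. → (62, 76)
7Q: (62, 76) + (8, 63). λ = (63 - 76)/(8 - 62) ≡ 66/25 mod 79. 25⁻¹ ≡ 19 (mod 79) since 25·19 = 475 ≡ 1, so λ ≡ 69.
  x = λ² - 62 - 8 = 4761 - 70 ≡ 30; y = λ·(62 - 30) - 76 ≡ 78. → (30, 78)
8Q: (30, 78) + (8, 63). λ = (63 - 78)/(8 - 30) ≡ 64/57 mod 79. 57⁻¹ ≡ 61 (mod 79), so λ ≡ 33.
  x = λ² - 30 - 8 = 1089 - 38 ≡ 24; y = λ·(30 - 24) - 78 ≡ 41. → (24, 41)
9Q: (24, 41) + (8, 63). λ = (63 - 41)/(8 - 24) ≡ 22/63 mod 79. 63⁻¹ ≡ 74 (mod 79) since 63·74 = 4662 ≡ 1, so λ ≡ 48.
  x = λ² - 24 - 8 = 2304 - 32 ≡ 60; y = λ·(24 - 60) - 41 ≡ 48. → (60, 48)
10Q: (60, 48) + (8, 63). λ = (63 - 48)/(8 - 60) ≡ 15/27 mod 79. 27⁻¹ ≡ 41 (mod 79) since 27·41 = 1107 ≡ 1, so λ ≡ 62.
  x = λ² - 60 - 8 = 3844 - 68 ≡ 63; y = λ·(60 - 63) - 48 ≡ 3. → (63, 3)
11Q: (63, 3) + (8, 63). λ = (63 - 3)/(8 - 63) ≡ 60/24 mod 79. 24⁻¹ ≡ 56 (mod 79) since 24·56 = 1344 ≡ 1, so λ ≡ 42.
  x = λ² - 63 - 8 = 1764 - 71 ≡ 34; y = λ·(63 - 34) - 3 ≡ 30. → (34, 30)

(34, 30)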